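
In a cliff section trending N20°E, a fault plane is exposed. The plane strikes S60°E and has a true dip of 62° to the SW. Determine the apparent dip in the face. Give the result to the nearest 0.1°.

The section lies 80° from the strike.
tan α = tan 62° × sin 80° = 1.8807 × 0.9848 = 1.8522
α = arctan(1.8522) = 61.63°

61.6°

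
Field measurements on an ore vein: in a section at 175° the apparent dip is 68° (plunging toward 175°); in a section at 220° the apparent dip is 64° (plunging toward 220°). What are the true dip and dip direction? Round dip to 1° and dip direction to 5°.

Represent each trace as a vector plunging at its apparent dip toward its trend (east-north-up frame): v₁ = (0.033, -0.373, -0.927), v₂ = (-0.282, -0.336, -0.899).
n = v₁ × v₂ = (-0.024, -0.291, 0.116) (taken with n_z > 0).
True dip = arccos(n_z / |n|) = arccos(0.3700) = 68.3°.
The horizontal component of n points toward azimuth atan2(n_x, n_y) = 185°, the dip direction.

true dip 68°, dip direction 185°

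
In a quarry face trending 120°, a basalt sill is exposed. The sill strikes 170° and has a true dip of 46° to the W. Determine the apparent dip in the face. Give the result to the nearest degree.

38°

The section lies 50° from the strike.
tan(apparent dip) = tan 46° · sin 50° = 0.7933
α = arctan(0.7933) = 38.42°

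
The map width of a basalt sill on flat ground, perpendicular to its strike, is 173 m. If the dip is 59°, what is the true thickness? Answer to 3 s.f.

True thickness t = w · sin(dip) = 173 × sin 59°
t = 173 × 0.8572 = 148.290 m

148 m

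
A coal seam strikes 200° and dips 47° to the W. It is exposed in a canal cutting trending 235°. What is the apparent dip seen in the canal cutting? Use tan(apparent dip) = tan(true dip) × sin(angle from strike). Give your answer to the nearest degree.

Angle between strike (200°) and section (235°): β = 35°.
tan(apparent dip) = tan 47° · sin 35° = 0.6151
α = arctan(0.6151) = 31.60°

32°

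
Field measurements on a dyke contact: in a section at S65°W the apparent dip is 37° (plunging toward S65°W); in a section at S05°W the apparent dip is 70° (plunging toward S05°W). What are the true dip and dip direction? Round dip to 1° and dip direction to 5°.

Each apparent-dip line lies in the plane. As unit vectors (x east, y north, z up), v₁ plunges 37°→S65°W and v₂ plunges 70°→S05°W.
Cross product v₁ × v₂ gives the pole to the plane: n ∝ (0.112, -0.662, 0.237).
True dip = arccos(n_z / |n|) = arccos(0.3322) = 70.6°.
Dip direction = atan2(0.112, -0.662) = 170° (azimuth of n's horizontal projection).

true dip 71°, dip direction 170°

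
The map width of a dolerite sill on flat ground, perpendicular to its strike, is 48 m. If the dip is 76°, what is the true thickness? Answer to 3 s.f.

True thickness t = w · sin(dip) = 48 × sin 76°
t = 48 × 0.9703 = 46.574 m

46.6 m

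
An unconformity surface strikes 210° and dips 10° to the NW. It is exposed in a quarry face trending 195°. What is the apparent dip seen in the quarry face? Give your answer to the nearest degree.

Angle between strike (210°) and section (195°): β = 15°.
tan(apparent dip) = tan 10° · sin 15° = 0.0456
α = arctan(0.0456) = 2.61°

3°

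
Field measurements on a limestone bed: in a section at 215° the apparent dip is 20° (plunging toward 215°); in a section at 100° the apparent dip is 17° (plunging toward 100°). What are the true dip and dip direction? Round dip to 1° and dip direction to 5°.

Each apparent-dip line lies in the plane. As unit vectors (x east, y north, z up), v₁ plunges 20°→215° and v₂ plunges 17°→100°.
n = v₁ × v₂ = (0.168, -0.480, 0.814) (taken with n_z > 0).
True dip = arccos(n_z / |n|) = arccos(0.8483) = 32.0°.
The horizontal component of n points toward azimuth atan2(n_x, n_y) = 161°, the dip direction.

true dip 32°, dip direction 160°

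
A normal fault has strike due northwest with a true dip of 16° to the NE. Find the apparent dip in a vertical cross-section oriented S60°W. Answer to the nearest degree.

The section lies 75° from the strike.
tan α = tan 16° × sin 75° = 0.2867 × 0.9659 = 0.2770
apparent dip = arctan 0.2770 = 15.48°

15°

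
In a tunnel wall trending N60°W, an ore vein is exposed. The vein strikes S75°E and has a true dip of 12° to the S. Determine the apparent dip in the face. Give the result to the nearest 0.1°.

3.1°

The strike is S75°E and the section trends N60°W; the acute angle between them is β = 15°.
tan(apparent dip) = tan 12° · sin 15° = 0.0550
α = arctan(0.0550) = 3.15°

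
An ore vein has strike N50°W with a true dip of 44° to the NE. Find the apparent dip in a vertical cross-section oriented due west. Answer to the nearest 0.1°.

The strike is N50°W and the section trends due west; the acute angle between them is β = 40°.
tan(apparent dip) = tan 44° · sin 40° = 0.6207
α = arctan(0.6207) = 31.83°

31.8°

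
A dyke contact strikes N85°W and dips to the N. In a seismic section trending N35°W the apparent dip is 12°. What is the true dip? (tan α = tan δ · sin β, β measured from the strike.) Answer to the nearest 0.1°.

The section is 50° from the strike.
tan(true dip) = tan 12° / sin 50° = 0.2775
true dip = arctan 0.2775 = 15.51°

15.5°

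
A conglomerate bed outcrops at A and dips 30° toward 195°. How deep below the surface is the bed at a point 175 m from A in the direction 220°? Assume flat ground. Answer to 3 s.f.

91.6 m

The hole lies 25° from the dip direction, so the down-dip offset is 175 × cos 25° = 158.60 m.
Depth = down-dip offset × tan(dip) = 158.60 × tan 30° = 158.60 × 0.5774
Depth = 91.57 m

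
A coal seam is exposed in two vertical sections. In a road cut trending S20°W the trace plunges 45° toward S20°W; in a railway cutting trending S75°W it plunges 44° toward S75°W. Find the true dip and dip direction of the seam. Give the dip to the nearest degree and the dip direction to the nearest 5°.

true dip 48°, dip direction 225°

The two traces are lines in the plane: v₁ = (sin 200°·cos 45°, cos 200°·cos 45°, −sin 45°), v₂ = (sin 255°·cos 44°, cos 255°·cos 44°, −sin 44°).
The plane normal is n = v₁ × v₂ ∝ (-0.330, -0.323, 0.417).
tan δ = √(n_x²+n_y²)/n_z = 0.462/0.417, so δ = 47.9°.
Dip direction = atan2(-0.330, -0.323) = 226° (azimuth of n's horizontal projection).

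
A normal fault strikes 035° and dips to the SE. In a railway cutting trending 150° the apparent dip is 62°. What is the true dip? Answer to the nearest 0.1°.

64.3°

β = acute angle between strike 035° and section 150° = 65°.
tan δ = tan α / sin β = tan 62° / sin 65° = 1.8807 / 0.9063 = 2.0752
true dip = arctan 2.0752 = 64.27°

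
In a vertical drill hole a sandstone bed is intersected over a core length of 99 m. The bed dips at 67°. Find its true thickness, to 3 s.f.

38.7 m

True thickness t = h · cos(dip) = 99 × cos 67°
t = 99 × 0.3907 = 38.682 m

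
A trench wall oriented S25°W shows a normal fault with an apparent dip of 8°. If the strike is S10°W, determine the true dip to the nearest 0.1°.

The section is 15° from the strike.
tan δ = tan α / sin β = tan 8° / sin 15° = 0.1405 / 0.2588 = 0.5430
true dip = arctan 0.5430 = 28.50°

28.5°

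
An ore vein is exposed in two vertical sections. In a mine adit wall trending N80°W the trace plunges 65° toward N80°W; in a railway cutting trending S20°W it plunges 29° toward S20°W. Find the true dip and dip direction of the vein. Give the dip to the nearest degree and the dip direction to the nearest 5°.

true dip 65°, dip direction 275°

Each apparent-dip line lies in the plane. As unit vectors (x east, y north, z up), v₁ plunges 65°→N80°W and v₂ plunges 29°→S20°W.
n = v₁ × v₂ = (-0.780, 0.069, 0.364) (taken with n_z > 0).
tan δ = √(n_x²+n_y²)/n_z = 0.784/0.364, so δ = 65.1°.
Dip direction = azimuth of (n_x, n_y) = atan2(-0.780, 0.069) = 275°.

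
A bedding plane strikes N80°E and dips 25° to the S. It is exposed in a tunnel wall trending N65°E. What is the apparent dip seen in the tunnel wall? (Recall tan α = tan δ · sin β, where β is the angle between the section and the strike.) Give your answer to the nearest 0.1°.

Angle between strike (N80°E) and section (N65°E): β = 15°.
tan(apparent dip) = tan 25° · sin 15° = 0.1207
apparent dip = arctan 0.1207 = 6.88°

6.9°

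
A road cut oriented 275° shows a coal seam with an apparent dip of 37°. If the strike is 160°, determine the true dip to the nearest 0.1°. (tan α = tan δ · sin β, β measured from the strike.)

The section is 65° from the strike.
tan(true dip) = tan 37° / sin 65° = 0.8315
true dip = arctan 0.8315 = 39.74°

39.7°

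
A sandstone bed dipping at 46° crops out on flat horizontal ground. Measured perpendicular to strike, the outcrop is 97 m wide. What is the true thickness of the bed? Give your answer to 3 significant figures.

True thickness t = w · sin(dip) = 97 × sin 46°
t = 97 × 0.7193 = 69.776 m

69.8 m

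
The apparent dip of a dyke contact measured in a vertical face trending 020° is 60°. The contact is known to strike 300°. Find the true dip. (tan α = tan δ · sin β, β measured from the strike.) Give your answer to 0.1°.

β = acute angle between strike 300° and section 020° = 80°.
tan(true dip) = tan 60° / sin 80° = 1.7588
δ = arctan(1.7588) = 60.38°

60.4°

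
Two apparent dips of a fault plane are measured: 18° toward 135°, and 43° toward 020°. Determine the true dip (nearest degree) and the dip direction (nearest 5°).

Represent each trace as a vector plunging at its apparent dip toward its trend (east-north-up frame): v₁ = (0.672, -0.672, -0.309), v₂ = (0.250, 0.687, -0.682).
n = v₁ × v₂ = (0.671, 0.381, 0.630) (taken with n_z > 0).
Dip δ = arctan(|n_h|/n_z) = arctan(0.772/0.630) = 50.8°.
Dip direction = atan2(0.671, 0.381) = 60° (azimuth of n's horizontal projection).

true dip 51°, dip direction 060°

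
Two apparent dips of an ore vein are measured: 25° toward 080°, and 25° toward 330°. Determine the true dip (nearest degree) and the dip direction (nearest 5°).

Each apparent-dip line lies in the plane. As unit vectors (x east, y north, z up), v₁ plunges 25°→080° and v₂ plunges 25°→330°.
Cross product v₁ × v₂ gives the pole to the plane: n ∝ (0.265, 0.569, 0.772).
tan δ = √(n_x²+n_y²)/n_z = 0.628/0.772, so δ = 39.1°.
Dip direction = atan2(0.265, 0.569) = 25° (azimuth of n's horizontal projection).

true dip 39°, dip direction 025°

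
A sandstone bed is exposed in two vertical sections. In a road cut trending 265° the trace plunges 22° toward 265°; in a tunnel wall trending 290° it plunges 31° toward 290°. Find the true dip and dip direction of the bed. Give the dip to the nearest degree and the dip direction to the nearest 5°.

true dip 34°, dip direction 320°

The two traces are lines in the plane: v₁ = (sin 265°·cos 22°, cos 265°·cos 22°, −sin 22°), v₂ = (sin 290°·cos 31°, cos 290°·cos 31°, −sin 31°).
Cross product v₁ × v₂ gives the pole to the plane: n ∝ (-0.151, 0.174, 0.336).
True dip = arccos(n_z / |n|) = arccos(0.8243) = 34.5°.
Dip direction = azimuth of (n_x, n_y) = atan2(-0.151, 0.174) = 319°.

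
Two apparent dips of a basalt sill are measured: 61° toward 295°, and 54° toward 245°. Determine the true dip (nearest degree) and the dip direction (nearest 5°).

Each apparent-dip line lies in the plane. As unit vectors (x east, y north, z up), v₁ plunges 61°→295° and v₂ plunges 54°→245°.
Cross product v₁ × v₂ gives the pole to the plane: n ∝ (-0.383, 0.110, 0.218).
True dip = arccos(n_z / |n|) = arccos(0.4803) = 61.3°.
Dip direction = atan2(-0.383, 0.110) = 286° (azimuth of n's horizontal projection).

true dip 61°, dip direction 285°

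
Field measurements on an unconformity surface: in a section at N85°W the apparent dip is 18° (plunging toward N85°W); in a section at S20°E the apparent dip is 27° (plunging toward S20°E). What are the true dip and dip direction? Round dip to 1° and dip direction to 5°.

Represent each trace as a vector plunging at its apparent dip toward its trend (east-north-up frame): v₁ = (-0.947, 0.083, -0.309), v₂ = (0.305, -0.837, -0.454).
Cross product v₁ × v₂ gives the pole to the plane: n ∝ (-0.296, -0.524, 0.768).
Dip δ = arctan(|n_h|/n_z) = arctan(0.602/0.768) = 38.1°.
Dip direction = azimuth of (n_x, n_y) = atan2(-0.296, -0.524) = 209°.

true dip 38°, dip direction 210°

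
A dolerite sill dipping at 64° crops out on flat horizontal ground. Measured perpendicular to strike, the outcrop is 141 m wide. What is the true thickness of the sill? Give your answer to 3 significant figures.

True thickness t = w · sin(dip) = 141 × sin 64°
t = 141 × 0.8988 = 126.730 m

127 m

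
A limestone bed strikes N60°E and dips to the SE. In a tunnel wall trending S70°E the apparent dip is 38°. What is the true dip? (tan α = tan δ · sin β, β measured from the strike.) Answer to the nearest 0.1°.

45.6°

β = acute angle between strike N60°E and section S70°E = 50°.
tan(true dip) = tan 38° / sin 50° = 1.0199
true dip = arctan 1.0199 = 45.56°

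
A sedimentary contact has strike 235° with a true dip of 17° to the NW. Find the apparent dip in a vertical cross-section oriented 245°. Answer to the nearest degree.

The section lies 10° from the strike.
tan(apparent dip) = tan 17° · sin 10° = 0.0531
apparent dip = arctan 0.0531 = 3.04°

3°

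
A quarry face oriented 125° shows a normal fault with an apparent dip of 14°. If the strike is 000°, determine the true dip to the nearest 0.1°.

β = acute angle between strike 000° and section 125° = 55°.
tan δ = tan α / sin β = tan 14° / sin 55° = 0.2493 / 0.8192 = 0.3044
δ = arctan(0.3044) = 16.93°

16.9°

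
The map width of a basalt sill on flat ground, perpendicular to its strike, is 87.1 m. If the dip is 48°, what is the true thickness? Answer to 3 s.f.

True thickness t = w · sin(dip) = 87.1 × sin 48°
t = 87.1 × 0.7431 = 64.728 m

64.7 m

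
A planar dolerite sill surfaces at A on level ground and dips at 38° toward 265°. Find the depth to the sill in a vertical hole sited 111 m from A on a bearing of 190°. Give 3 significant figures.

The hole lies 75° from the dip direction, so the down-dip offset is 111 × cos 75° = 28.73 m.
Depth = down-dip offset × tan(dip) = 28.73 × tan 38° = 28.73 × 0.7813
Depth = 22.45 m

22.4 m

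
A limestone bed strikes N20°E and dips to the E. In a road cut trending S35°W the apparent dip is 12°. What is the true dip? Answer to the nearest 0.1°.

39.4°

β = acute angle between strike N20°E and section S35°W = 15°.
tan δ = tan α / sin β = tan 12° / sin 15° = 0.2126 / 0.2588 = 0.8213
δ = arctan(0.8213) = 39.39°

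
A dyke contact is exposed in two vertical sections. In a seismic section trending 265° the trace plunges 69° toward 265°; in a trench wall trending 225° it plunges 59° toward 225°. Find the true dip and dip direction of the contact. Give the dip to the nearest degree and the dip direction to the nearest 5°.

Represent each trace as a vector plunging at its apparent dip toward its trend (east-north-up frame): v₁ = (-0.357, -0.031, -0.934), v₂ = (-0.364, -0.364, -0.857).
Cross product v₁ × v₂ gives the pole to the plane: n ∝ (-0.313, 0.034, 0.119).
tan δ = √(n_x²+n_y²)/n_z = 0.315/0.119, so δ = 69.4°.
Dip direction = atan2(-0.313, 0.034) = 276° (azimuth of n's horizontal projection).

true dip 69°, dip direction 275°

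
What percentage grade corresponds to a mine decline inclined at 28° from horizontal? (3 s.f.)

53.2%

grade % = 100 × tan 28° = 100 × 0.5317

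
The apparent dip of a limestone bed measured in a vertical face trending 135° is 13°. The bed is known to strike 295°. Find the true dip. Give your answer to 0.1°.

34.0°

β = acute angle between strike 295° and section 135° = 20°.
tan(true dip) = tan 13° / sin 20° = 0.6750
δ = arctan(0.6750) = 34.02°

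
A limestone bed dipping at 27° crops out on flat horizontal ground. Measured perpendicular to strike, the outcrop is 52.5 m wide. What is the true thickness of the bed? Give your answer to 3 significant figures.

True thickness t = w · sin(dip) = 52.5 × sin 27°
t = 52.5 × 0.4540 = 23.835 m

23.8 m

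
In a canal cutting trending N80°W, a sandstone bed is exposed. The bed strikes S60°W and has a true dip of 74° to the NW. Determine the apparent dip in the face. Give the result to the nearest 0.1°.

Angle between strike (S60°W) and section (N80°W): β = 40°.
tan(apparent dip) = tan 74° · sin 40° = 2.2417
apparent dip = arctan 2.2417 = 65.96°

66.0°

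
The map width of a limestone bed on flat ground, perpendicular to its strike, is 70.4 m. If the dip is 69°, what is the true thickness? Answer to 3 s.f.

True thickness t = w · sin(dip) = 70.4 × sin 69°
t = 70.4 × 0.9336 = 65.724 m

65.7 m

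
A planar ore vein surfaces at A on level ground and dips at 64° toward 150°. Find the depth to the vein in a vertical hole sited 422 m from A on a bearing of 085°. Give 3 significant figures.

366 m

The hole lies 65° from the dip direction, so the down-dip offset is 422 × cos 65° = 178.34 m.
Depth = down-dip offset × tan(dip) = 178.34 × tan 64° = 178.34 × 2.0503
Depth = 365.66 m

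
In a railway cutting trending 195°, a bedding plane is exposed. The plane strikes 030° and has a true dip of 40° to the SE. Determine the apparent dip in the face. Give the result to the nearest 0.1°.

Angle between strike (030°) and section (195°): β = 15°.
tan(apparent dip) = tan 40° · sin 15° = 0.2172
apparent dip = arctan 0.2172 = 12.25°

12.3°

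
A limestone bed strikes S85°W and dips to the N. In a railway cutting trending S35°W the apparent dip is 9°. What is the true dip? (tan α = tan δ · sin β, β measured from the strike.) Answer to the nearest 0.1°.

β = acute angle between strike S85°W and section S35°W = 50°.
tan(true dip) = tan 9° / sin 50° = 0.2068
δ = arctan(0.2068) = 11.68°

11.7°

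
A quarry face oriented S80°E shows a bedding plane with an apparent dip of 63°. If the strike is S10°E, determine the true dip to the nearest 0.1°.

64.4°

β = acute angle between strike S10°E and section S80°E = 70°.
tan δ = tan α / sin β = tan 63° / sin 70° = 1.9626 / 0.9397 = 2.0886
true dip = arctan 2.0886 = 64.42°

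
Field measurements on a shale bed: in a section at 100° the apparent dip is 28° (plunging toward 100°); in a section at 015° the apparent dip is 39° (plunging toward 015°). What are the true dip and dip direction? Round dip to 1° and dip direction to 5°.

Represent each trace as a vector plunging at its apparent dip toward its trend (east-north-up frame): v₁ = (0.870, -0.153, -0.469), v₂ = (0.201, 0.751, -0.629).
n = v₁ × v₂ = (0.449, 0.453, 0.684) (taken with n_z > 0).
tan δ = √(n_x²+n_y²)/n_z = 0.638/0.684, so δ = 43.0°.
The horizontal component of n points toward azimuth atan2(n_x, n_y) = 45°, the dip direction.

true dip 43°, dip direction 045°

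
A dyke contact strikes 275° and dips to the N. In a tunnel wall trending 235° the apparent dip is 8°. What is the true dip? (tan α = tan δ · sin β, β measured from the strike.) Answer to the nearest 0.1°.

β = acute angle between strike 275° and section 235° = 40°.
tan δ = tan α / sin β = tan 8° / sin 40° = 0.1405 / 0.6428 = 0.2186
δ = arctan(0.2186) = 12.33°

12.3°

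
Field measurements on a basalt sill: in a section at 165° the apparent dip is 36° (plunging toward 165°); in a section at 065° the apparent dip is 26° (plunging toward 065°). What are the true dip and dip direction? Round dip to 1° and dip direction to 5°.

The two traces are lines in the plane: v₁ = (sin 165°·cos 36°, cos 165°·cos 36°, −sin 36°), v₂ = (sin 65°·cos 26°, cos 65°·cos 26°, −sin 26°).
The plane normal is n = v₁ × v₂ ∝ (0.566, -0.387, 0.716).
Dip δ = arctan(|n_h|/n_z) = arctan(0.686/0.716) = 43.8°.
Dip direction = azimuth of (n_x, n_y) = atan2(0.566, -0.387) = 124°.

true dip 44°, dip direction 125°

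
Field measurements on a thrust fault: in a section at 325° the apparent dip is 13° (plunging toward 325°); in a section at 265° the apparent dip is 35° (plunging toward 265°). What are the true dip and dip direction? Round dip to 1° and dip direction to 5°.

true dip 36°, dip direction 255°

Represent each trace as a vector plunging at its apparent dip toward its trend (east-north-up frame): v₁ = (-0.559, 0.798, -0.225), v₂ = (-0.816, -0.071, -0.574).
The plane normal is n = v₁ × v₂ ∝ (-0.474, -0.137, 0.691).
Dip δ = arctan(|n_h|/n_z) = arctan(0.493/0.691) = 35.5°.
Dip direction = atan2(-0.474, -0.137) = 254° (azimuth of n's horizontal projection).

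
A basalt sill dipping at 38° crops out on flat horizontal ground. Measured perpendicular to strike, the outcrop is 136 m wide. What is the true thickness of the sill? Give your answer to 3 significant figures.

True thickness t = w · sin(dip) = 136 × sin 38°
t = 136 × 0.6157 = 83.730 m

83.7 m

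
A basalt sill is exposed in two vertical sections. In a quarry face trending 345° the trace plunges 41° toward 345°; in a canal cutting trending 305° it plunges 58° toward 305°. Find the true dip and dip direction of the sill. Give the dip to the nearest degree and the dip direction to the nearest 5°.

The two traces are lines in the plane: v₁ = (sin 345°·cos 41°, cos 345°·cos 41°, −sin 41°), v₂ = (sin 305°·cos 58°, cos 305°·cos 58°, −sin 58°).
n = v₁ × v₂ = (-0.419, 0.119, 0.257) (taken with n_z > 0).
tan δ = √(n_x²+n_y²)/n_z = 0.435/0.257, so δ = 59.4°.
Dip direction = atan2(-0.419, 0.119) = 286° (azimuth of n's horizontal projection).

true dip 59°, dip direction 285°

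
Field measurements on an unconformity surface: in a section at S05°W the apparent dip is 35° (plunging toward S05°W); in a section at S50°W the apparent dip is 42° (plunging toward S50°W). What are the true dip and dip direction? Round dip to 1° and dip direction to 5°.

true dip 42°, dip direction 225°

Represent each trace as a vector plunging at its apparent dip toward its trend (east-north-up frame): v₁ = (-0.071, -0.816, -0.574), v₂ = (-0.569, -0.478, -0.669).
n = v₁ × v₂ = (-0.272, -0.279, 0.430) (taken with n_z > 0).
tan δ = √(n_x²+n_y²)/n_z = 0.390/0.430, so δ = 42.1°.
Dip direction = azimuth of (n_x, n_y) = atan2(-0.272, -0.279) = 224°.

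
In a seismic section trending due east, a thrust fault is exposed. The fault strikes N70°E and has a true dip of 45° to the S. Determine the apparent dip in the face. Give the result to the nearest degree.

The strike is N70°E and the section trends due east; the acute angle between them is β = 20°.
tan α = tan 45° × sin 20° = 1.0000 × 0.3420 = 0.3420
α = arctan(0.3420) = 18.88°

19°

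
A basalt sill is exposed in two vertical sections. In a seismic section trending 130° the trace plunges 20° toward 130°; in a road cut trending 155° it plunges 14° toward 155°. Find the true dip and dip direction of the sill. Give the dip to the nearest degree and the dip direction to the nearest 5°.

Each apparent-dip line lies in the plane. As unit vectors (x east, y north, z up), v₁ plunges 20°→130° and v₂ plunges 14°→155°.
n = v₁ × v₂ = (0.155, -0.034, 0.385) (taken with n_z > 0).
True dip = arccos(n_z / |n|) = arccos(0.9250) = 22.3°.
Dip direction = atan2(0.155, -0.034) = 102° (azimuth of n's horizontal projection).

true dip 22°, dip direction 100°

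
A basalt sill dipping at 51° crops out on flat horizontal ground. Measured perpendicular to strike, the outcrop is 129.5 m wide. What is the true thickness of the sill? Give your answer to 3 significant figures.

True thickness t = w · sin(dip) = 129.5 × sin 51°
t = 129.5 × 0.7771 = 100.640 m

101 m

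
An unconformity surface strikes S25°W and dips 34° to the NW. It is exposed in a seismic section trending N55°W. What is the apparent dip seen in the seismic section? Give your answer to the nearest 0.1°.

The section lies 80° from the strike.
tan(apparent dip) = tan 34° · sin 80° = 0.6643
α = arctan(0.6643) = 33.59°

33.6°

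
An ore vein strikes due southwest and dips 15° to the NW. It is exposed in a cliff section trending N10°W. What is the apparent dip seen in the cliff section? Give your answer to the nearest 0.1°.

12.4°

The section lies 55° from the strike.
tan α = tan 15° × sin 55° = 0.2679 × 0.8192 = 0.2195
α = arctan(0.2195) = 12.38°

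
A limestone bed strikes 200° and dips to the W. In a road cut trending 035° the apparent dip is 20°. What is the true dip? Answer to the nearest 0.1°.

54.6°

The section is 15° from the strike.
tan δ = tan α / sin β = tan 20° / sin 15° = 0.3640 / 0.2588 = 1.4063
δ = arctan(1.4063) = 54.58°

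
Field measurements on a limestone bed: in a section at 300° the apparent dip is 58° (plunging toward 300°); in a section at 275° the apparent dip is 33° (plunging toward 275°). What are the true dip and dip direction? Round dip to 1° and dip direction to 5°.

true dip 68°, dip direction 350°

Represent each trace as a vector plunging at its apparent dip toward its trend (east-north-up frame): v₁ = (-0.459, 0.265, -0.848), v₂ = (-0.835, 0.073, -0.545).
The plane normal is n = v₁ × v₂ ∝ (-0.082, 0.459, 0.188).
tan δ = √(n_x²+n_y²)/n_z = 0.466/0.188, so δ = 68.0°.
Dip direction = azimuth of (n_x, n_y) = atan2(-0.082, 0.459) = 350°.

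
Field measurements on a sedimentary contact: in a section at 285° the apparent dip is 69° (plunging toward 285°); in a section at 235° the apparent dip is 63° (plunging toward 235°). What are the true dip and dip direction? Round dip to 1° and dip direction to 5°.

Represent each trace as a vector plunging at its apparent dip toward its trend (east-north-up frame): v₁ = (-0.346, 0.093, -0.934), v₂ = (-0.372, -0.260, -0.891).
Cross product v₁ × v₂ gives the pole to the plane: n ∝ (-0.326, 0.039, 0.125).
Dip δ = arctan(|n_h|/n_z) = arctan(0.328/0.125) = 69.2°.
Dip direction = atan2(-0.326, 0.039) = 277° (azimuth of n's horizontal projection).

true dip 69°, dip direction 275°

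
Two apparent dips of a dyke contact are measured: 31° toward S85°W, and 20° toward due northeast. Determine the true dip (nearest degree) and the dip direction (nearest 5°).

The two traces are lines in the plane: v₁ = (sin 265°·cos 31°, cos 265°·cos 31°, −sin 31°), v₂ = (sin 45°·cos 20°, cos 45°·cos 20°, −sin 20°).
Cross product v₁ × v₂ gives the pole to the plane: n ∝ (-0.368, 0.634, 0.518).
Dip δ = arctan(|n_h|/n_z) = arctan(0.733/0.518) = 54.8°.
Dip direction = atan2(-0.368, 0.634) = 330° (azimuth of n's horizontal projection).

true dip 55°, dip direction 330°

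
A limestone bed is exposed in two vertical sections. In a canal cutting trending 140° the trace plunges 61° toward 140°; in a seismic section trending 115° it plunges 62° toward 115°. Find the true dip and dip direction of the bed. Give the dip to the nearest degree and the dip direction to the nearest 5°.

Represent each trace as a vector plunging at its apparent dip toward its trend (east-north-up frame): v₁ = (0.312, -0.371, -0.875), v₂ = (0.425, -0.198, -0.883).
n = v₁ × v₂ = (0.154, -0.097, 0.096) (taken with n_z > 0).
tan δ = √(n_x²+n_y²)/n_z = 0.182/0.096, so δ = 62.2°.
Dip direction = atan2(0.154, -0.097) = 122° (azimuth of n's horizontal projection).

true dip 62°, dip direction 120°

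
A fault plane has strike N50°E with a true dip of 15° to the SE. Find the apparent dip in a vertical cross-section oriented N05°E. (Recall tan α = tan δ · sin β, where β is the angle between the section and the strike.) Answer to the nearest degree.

Angle between strike (N50°E) and section (N05°E): β = 45°.
tan(apparent dip) = tan 15° · sin 45° = 0.1895
α = arctan(0.1895) = 10.73°

11°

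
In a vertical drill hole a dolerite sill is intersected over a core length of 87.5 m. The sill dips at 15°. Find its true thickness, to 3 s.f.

84.5 m

True thickness t = h · cos(dip) = 87.5 × cos 15°
t = 87.5 × 0.9659 = 84.519 m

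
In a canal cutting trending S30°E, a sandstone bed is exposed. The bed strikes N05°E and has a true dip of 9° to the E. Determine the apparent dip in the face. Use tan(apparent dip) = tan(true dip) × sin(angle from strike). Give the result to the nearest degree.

The section lies 35° from the strike.
tan(apparent dip) = tan 9° · sin 35° = 0.0908
apparent dip = arctan 0.0908 = 5.19°

5°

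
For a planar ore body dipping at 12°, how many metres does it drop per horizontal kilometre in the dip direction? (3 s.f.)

213 m

drop per km = 1000 × tan 12° = 1000 × 0.2126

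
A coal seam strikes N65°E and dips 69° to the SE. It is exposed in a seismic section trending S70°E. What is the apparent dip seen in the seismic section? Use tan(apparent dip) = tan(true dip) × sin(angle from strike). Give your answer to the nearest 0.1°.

61.5°

The section lies 45° from the strike.
tan(apparent dip) = tan 69° · sin 45° = 1.8421
α = arctan(1.8421) = 61.50°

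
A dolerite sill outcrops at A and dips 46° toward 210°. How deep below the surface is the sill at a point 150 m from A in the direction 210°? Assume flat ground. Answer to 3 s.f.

155 m

The hole is directly down-dip from the outcrop, so the down-dip offset is 150 m.
Depth = down-dip offset × tan(dip) = 150.00 × tan 46° = 150.00 × 1.0355
Depth = 155.33 m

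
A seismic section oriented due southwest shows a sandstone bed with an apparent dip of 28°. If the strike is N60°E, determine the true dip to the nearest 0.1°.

The section is 15° from the strike.
tan δ = tan α / sin β = tan 28° / sin 15° = 0.5317 / 0.2588 = 2.0544
δ = arctan(2.0544) = 64.04°

64.0°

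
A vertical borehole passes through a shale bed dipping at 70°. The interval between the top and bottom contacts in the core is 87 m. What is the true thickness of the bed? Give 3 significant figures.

True thickness t = h · cos(dip) = 87 × cos 70°
t = 87 × 0.3420 = 29.756 m

29.8 m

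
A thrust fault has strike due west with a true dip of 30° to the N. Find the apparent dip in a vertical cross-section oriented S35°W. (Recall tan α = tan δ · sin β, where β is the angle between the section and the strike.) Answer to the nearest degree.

25°

The strike is due west and the section trends S35°W; the acute angle between them is β = 55°.
tan(apparent dip) = tan 30° · sin 55° = 0.4729
α = arctan(0.4729) = 25.31°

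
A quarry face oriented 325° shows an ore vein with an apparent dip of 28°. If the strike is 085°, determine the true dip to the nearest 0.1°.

The section is 60° from the strike.
tan(true dip) = tan 28° / sin 60° = 0.6140
true dip = arctan 0.6140 = 31.55°

31.5°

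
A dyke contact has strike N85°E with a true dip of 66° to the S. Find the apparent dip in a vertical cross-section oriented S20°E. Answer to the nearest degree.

65°

Angle between strike (N85°E) and section (S20°E): β = 75°.
tan α = tan 66° × sin 75° = 2.2460 × 0.9659 = 2.1695
α = arctan(2.1695) = 65.25°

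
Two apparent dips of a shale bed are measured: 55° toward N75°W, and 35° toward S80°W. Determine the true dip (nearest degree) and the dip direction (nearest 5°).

true dip 63°, dip direction 330°

The two traces are lines in the plane: v₁ = (sin 285°·cos 55°, cos 285°·cos 55°, −sin 55°), v₂ = (sin 260°·cos 35°, cos 260°·cos 35°, −sin 35°).
n = v₁ × v₂ = (-0.202, 0.343, 0.199) (taken with n_z > 0).
Dip δ = arctan(|n_h|/n_z) = arctan(0.398/0.199) = 63.5°.
Dip direction = atan2(-0.202, 0.343) = 330° (azimuth of n's horizontal projection).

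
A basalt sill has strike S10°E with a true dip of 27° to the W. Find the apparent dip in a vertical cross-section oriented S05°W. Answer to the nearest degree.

The section lies 15° from the strike.
tan(apparent dip) = tan 27° · sin 15° = 0.1319
apparent dip = arctan 0.1319 = 7.51°

8°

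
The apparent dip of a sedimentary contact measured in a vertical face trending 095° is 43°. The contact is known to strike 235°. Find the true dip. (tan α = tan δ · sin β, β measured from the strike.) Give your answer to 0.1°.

β = acute angle between strike 235° and section 095° = 40°.
tan(true dip) = tan 43° / sin 40° = 1.4507
δ = arctan(1.4507) = 55.42°

55.4°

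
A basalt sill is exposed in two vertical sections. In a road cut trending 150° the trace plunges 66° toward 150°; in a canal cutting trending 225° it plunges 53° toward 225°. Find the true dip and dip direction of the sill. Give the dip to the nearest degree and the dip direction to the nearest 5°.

true dip 67°, dip direction 170°

Each apparent-dip line lies in the plane. As unit vectors (x east, y north, z up), v₁ plunges 66°→150° and v₂ plunges 53°→225°.
The plane normal is n = v₁ × v₂ ∝ (0.107, -0.551, 0.236).
True dip = arccos(n_z / |n|) = arccos(0.3881) = 67.2°.
Dip direction = atan2(0.107, -0.551) = 169° (azimuth of n's horizontal projection).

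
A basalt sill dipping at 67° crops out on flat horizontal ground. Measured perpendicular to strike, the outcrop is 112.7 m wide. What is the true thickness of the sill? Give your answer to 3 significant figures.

True thickness t = w · sin(dip) = 112.7 × sin 67°
t = 112.7 × 0.9205 = 103.741 m

104 m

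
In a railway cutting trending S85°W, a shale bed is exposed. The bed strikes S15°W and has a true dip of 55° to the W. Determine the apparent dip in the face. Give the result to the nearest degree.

53°

Angle between strike (S15°W) and section (S85°W): β = 70°.
tan(apparent dip) = tan 55° · sin 70° = 1.3420
α = arctan(1.3420) = 53.31°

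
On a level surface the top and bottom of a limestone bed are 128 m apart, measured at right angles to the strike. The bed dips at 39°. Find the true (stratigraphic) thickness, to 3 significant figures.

80.6 m

True thickness t = w · sin(dip) = 128 × sin 39°
t = 128 × 0.6293 = 80.553 m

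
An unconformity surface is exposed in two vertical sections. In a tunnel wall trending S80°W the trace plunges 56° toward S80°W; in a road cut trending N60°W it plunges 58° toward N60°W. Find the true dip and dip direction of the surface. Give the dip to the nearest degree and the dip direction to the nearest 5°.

true dip 59°, dip direction 285°

The two traces are lines in the plane: v₁ = (sin 260°·cos 56°, cos 260°·cos 56°, −sin 56°), v₂ = (sin 300°·cos 58°, cos 300°·cos 58°, −sin 58°).
The plane normal is n = v₁ × v₂ ∝ (-0.302, 0.087, 0.190).
tan δ = √(n_x²+n_y²)/n_z = 0.314/0.190, so δ = 58.8°.
Dip direction = azimuth of (n_x, n_y) = atan2(-0.302, 0.087) = 286°.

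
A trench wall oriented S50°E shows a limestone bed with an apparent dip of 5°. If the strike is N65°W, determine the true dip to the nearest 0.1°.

18.7°

The section is 15° from the strike.
tan δ = tan α / sin β = tan 5° / sin 15° = 0.0875 / 0.2588 = 0.3380
true dip = arctan 0.3380 = 18.68°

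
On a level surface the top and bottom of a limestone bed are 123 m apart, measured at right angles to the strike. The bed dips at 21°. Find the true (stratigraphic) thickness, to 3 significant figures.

44.1 m

True thickness t = w · sin(dip) = 123 × sin 21°
t = 123 × 0.3584 = 44.079 m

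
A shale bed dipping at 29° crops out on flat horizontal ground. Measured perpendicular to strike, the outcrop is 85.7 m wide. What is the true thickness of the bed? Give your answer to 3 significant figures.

True thickness t = w · sin(dip) = 85.7 × sin 29°
t = 85.7 × 0.4848 = 41.548 m

41.5 m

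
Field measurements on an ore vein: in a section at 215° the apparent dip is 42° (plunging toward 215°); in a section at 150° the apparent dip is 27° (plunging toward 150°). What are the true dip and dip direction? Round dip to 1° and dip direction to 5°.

The two traces are lines in the plane: v₁ = (sin 215°·cos 42°, cos 215°·cos 42°, −sin 42°), v₂ = (sin 150°·cos 27°, cos 150°·cos 27°, −sin 27°).
Cross product v₁ × v₂ gives the pole to the plane: n ∝ (-0.240, -0.492, 0.600).
True dip = arccos(n_z / |n|) = arccos(0.7390) = 42.4°.
The horizontal component of n points toward azimuth atan2(n_x, n_y) = 206°, the dip direction.

true dip 42°, dip direction 205°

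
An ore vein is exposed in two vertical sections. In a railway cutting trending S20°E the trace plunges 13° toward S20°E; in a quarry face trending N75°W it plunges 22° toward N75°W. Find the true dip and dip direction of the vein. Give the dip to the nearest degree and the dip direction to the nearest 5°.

The two traces are lines in the plane: v₁ = (sin 160°·cos 13°, cos 160°·cos 13°, −sin 13°), v₂ = (sin 285°·cos 22°, cos 285°·cos 22°, −sin 22°).
n = v₁ × v₂ = (-0.397, -0.326, 0.740) (taken with n_z > 0).
True dip = arccos(n_z / |n|) = arccos(0.8214) = 34.8°.
Dip direction = azimuth of (n_x, n_y) = atan2(-0.397, -0.326) = 231°.

true dip 35°, dip direction 230°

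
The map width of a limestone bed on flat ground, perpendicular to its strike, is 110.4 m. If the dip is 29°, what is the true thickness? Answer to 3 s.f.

53.5 m

True thickness t = w · sin(dip) = 110.4 × sin 29°
t = 110.4 × 0.4848 = 53.523 m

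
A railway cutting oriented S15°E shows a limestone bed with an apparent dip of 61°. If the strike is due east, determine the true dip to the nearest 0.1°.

The section is 75° from the strike.
tan δ = tan α / sin β = tan 61° / sin 75° = 1.8040 / 0.9659 = 1.8677
true dip = arctan 1.8677 = 61.83°

61.8°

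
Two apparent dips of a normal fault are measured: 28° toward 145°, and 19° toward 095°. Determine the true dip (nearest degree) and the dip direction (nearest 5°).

Each apparent-dip line lies in the plane. As unit vectors (x east, y north, z up), v₁ plunges 28°→145° and v₂ plunges 19°→095°.
n = v₁ × v₂ = (0.197, -0.277, 0.640) (taken with n_z > 0).
Dip δ = arctan(|n_h|/n_z) = arctan(0.340/0.640) = 28.0°.
Dip direction = atan2(0.197, -0.277) = 145° (azimuth of n's horizontal projection).

true dip 28°, dip direction 145°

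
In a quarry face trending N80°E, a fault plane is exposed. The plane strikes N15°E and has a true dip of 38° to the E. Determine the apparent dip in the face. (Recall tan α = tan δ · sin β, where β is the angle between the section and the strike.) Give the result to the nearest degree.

Angle between strike (N15°E) and section (N80°E): β = 65°.
tan α = tan 38° × sin 65° = 0.7813 × 0.9063 = 0.7081
apparent dip = arctan 0.7081 = 35.30°

35°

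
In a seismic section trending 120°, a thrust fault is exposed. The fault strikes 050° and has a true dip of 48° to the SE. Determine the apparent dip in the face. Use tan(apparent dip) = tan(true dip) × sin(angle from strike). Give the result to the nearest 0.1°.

Angle between strike (050°) and section (120°): β = 70°.
tan(apparent dip) = tan 48° · sin 70° = 1.0436
α = arctan(1.0436) = 46.22°

46.2°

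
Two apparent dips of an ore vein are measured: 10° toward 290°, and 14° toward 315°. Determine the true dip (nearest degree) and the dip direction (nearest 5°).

true dip 15°, dip direction 340°

The two traces are lines in the plane: v₁ = (sin 290°·cos 10°, cos 290°·cos 10°, −sin 10°), v₂ = (sin 315°·cos 14°, cos 315°·cos 14°, −sin 14°).
The plane normal is n = v₁ × v₂ ∝ (-0.038, 0.105, 0.404).
tan δ = √(n_x²+n_y²)/n_z = 0.111/0.404, so δ = 15.4°.
The horizontal component of n points toward azimuth atan2(n_x, n_y) = 340°, the dip direction.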